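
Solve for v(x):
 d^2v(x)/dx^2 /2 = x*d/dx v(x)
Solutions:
 v(x) = C1 + C2*erfi(x)


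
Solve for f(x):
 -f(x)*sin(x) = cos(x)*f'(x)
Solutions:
 f(x) = C1*cos(x)


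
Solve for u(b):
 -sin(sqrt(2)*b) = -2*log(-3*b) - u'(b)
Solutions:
 u(b) = C1 - 2*b*log(-b) - 2*b*log(3) + 2*b - sqrt(2)*cos(sqrt(2)*b)/2


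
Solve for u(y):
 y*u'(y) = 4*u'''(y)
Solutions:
 u(y) = C1 + Integral(C2*airyai(2^(1/3)*y/2) + C3*airybi(2^(1/3)*y/2), y)


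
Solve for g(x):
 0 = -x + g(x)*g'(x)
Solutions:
 g(x) = -sqrt(C1 + x^2)
 g(x) = sqrt(C1 + x^2)


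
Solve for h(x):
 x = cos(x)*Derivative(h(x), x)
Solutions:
 h(x) = C1 + Integral(x/cos(x), x)


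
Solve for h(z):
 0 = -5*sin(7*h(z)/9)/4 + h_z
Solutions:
 -5*z/4 + 9*log(cos(7*h(z)/9) - 1)/14 - 9*log(cos(7*h(z)/9) + 1)/14 = C1


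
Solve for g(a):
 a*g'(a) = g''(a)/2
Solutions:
 g(a) = C1 + C2*erfi(a)


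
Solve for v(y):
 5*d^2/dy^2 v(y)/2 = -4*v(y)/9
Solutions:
 v(y) = C1*sin(2*sqrt(10)*y/15) + C2*cos(2*sqrt(10)*y/15)


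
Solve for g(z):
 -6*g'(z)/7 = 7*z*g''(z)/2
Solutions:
 g(z) = C1 + C2*z^(37/49)


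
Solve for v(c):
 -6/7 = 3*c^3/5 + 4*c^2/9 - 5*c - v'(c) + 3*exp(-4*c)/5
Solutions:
 v(c) = C1 + 3*c^4/20 + 4*c^3/27 - 5*c^2/2 + 6*c/7 - 3*exp(-4*c)/20


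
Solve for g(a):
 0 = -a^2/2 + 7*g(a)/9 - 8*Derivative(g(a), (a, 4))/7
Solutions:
 g(a) = C1*exp(-2^(1/4)*sqrt(21)*a/6) + C2*exp(2^(1/4)*sqrt(21)*a/6) + C3*sin(2^(1/4)*sqrt(21)*a/6) + C4*cos(2^(1/4)*sqrt(21)*a/6) + 9*a^2/14


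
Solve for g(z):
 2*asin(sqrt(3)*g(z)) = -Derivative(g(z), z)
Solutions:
 Integral(1/asin(sqrt(3)*_y), (_y, g(z))) = C1 - 2*z


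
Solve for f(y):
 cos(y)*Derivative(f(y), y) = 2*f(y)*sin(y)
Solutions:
 f(y) = C1/cos(y)^2


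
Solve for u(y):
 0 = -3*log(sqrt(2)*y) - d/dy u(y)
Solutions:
 u(y) = C1 - 3*y*log(y) - 3*y*log(2)/2 + 3*y


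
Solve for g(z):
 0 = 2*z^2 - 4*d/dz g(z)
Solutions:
 g(z) = C1 + z^3/6


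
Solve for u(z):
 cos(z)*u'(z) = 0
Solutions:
 u(z) = C1


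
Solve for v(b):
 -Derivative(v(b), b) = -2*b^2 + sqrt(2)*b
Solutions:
 v(b) = C1 + 2*b^3/3 - sqrt(2)*b^2/2


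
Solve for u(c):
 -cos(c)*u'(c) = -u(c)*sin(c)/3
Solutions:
 u(c) = C1/cos(c)^(1/3)


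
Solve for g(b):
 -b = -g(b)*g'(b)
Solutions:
 g(b) = -sqrt(C1 + b^2)
 g(b) = sqrt(C1 + b^2)


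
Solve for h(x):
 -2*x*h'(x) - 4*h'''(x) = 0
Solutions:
 h(x) = C1 + Integral(C2*airyai(-2^(2/3)*x/2) + C3*airybi(-2^(2/3)*x/2), x)


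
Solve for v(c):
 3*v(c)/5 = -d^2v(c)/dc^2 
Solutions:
 v(c) = C1*sin(sqrt(15)*c/5) + C2*cos(sqrt(15)*c/5)


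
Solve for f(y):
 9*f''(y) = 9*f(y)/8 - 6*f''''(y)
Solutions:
 f(y) = C1*exp(-y*sqrt(-3 + 2*sqrt(3))/2) + C2*exp(y*sqrt(-3 + 2*sqrt(3))/2) + C3*sin(y*sqrt(3 + 2*sqrt(3))/2) + C4*cos(y*sqrt(3 + 2*sqrt(3))/2)


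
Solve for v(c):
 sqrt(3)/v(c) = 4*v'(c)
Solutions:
 v(c) = -sqrt(C1 + 2*sqrt(3)*c)/2
 v(c) = sqrt(C1 + 2*sqrt(3)*c)/2


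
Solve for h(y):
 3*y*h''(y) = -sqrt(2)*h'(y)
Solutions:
 h(y) = C1 + C2*y^(1 - sqrt(2)/3)


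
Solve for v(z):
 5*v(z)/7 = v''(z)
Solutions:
 v(z) = C1*exp(-sqrt(35)*z/7) + C2*exp(sqrt(35)*z/7)


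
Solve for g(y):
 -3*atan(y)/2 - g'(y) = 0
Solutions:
 g(y) = C1 - 3*y*atan(y)/2 + 3*log(y^2 + 1)/4


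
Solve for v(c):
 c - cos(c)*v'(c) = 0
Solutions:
 v(c) = C1 + Integral(c/cos(c), c)


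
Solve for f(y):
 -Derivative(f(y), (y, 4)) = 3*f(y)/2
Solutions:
 f(y) = (C1*sin(6^(1/4)*y/2) + C2*cos(6^(1/4)*y/2))*exp(-6^(1/4)*y/2) + (C3*sin(6^(1/4)*y/2) + C4*cos(6^(1/4)*y/2))*exp(6^(1/4)*y/2)


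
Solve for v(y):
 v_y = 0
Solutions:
 v(y) = C1


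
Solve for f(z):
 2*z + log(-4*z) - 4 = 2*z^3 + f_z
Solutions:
 f(z) = C1 - z^4/2 + z^2 + z*log(-z) + z*(-5 + 2*log(2))


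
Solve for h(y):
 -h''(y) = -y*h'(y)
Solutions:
 h(y) = C1 + C2*erfi(sqrt(2)*y/2)


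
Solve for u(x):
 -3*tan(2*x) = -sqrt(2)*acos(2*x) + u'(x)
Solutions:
 u(x) = C1 + sqrt(2)*(x*acos(2*x) - sqrt(1 - 4*x^2)/2) + 3*log(cos(2*x))/2


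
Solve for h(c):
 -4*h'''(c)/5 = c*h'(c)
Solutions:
 h(c) = C1 + Integral(C2*airyai(-10^(1/3)*c/2) + C3*airybi(-10^(1/3)*c/2), c)


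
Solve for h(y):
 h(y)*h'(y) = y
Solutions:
 h(y) = -sqrt(C1 + y^2)
 h(y) = sqrt(C1 + y^2)


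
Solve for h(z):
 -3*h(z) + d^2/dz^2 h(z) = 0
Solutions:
 h(z) = C1*exp(-sqrt(3)*z) + C2*exp(sqrt(3)*z)


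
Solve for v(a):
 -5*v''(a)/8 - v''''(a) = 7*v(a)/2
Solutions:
 v(a) = (C1*sin(2^(3/4)*7^(1/4)*a*cos(atan(sqrt(871)/5)/2)/2) + C2*cos(2^(3/4)*7^(1/4)*a*cos(atan(sqrt(871)/5)/2)/2))*exp(-2^(3/4)*7^(1/4)*a*sin(atan(sqrt(871)/5)/2)/2) + (C3*sin(2^(3/4)*7^(1/4)*a*cos(atan(sqrt(871)/5)/2)/2) + C4*cos(2^(3/4)*7^(1/4)*a*cos(atan(sqrt(871)/5)/2)/2))*exp(2^(3/4)*7^(1/4)*a*sin(atan(sqrt(871)/5)/2)/2)


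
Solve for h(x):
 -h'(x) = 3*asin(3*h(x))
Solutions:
 Integral(1/asin(3*_y), (_y, h(x))) = C1 - 3*x


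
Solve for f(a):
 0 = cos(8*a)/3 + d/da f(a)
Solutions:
 f(a) = C1 - sin(8*a)/24


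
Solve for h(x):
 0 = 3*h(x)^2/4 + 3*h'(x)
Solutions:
 h(x) = 4/(C1 + x)


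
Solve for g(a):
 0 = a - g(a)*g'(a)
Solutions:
 g(a) = -sqrt(C1 + a^2)
 g(a) = sqrt(C1 + a^2)


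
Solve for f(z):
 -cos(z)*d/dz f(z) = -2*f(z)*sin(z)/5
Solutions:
 f(z) = C1/cos(z)^(2/5)


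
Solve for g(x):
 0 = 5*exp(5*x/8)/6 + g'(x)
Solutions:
 g(x) = C1 - 4*exp(5*x/8)/3


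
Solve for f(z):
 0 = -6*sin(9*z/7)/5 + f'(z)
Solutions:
 f(z) = C1 - 14*cos(9*z/7)/15


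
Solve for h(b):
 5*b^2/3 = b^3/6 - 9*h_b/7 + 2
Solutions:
 h(b) = C1 + 7*b^4/216 - 35*b^3/81 + 14*b/9


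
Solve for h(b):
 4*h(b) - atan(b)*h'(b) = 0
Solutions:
 h(b) = C1*exp(4*Integral(1/atan(b), b))


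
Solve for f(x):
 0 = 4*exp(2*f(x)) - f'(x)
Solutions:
 f(x) = log(-sqrt(-1/(C1 + 4*x))) - log(2)/2
 f(x) = log(-1/(C1 + 4*x))/2 - log(2)/2


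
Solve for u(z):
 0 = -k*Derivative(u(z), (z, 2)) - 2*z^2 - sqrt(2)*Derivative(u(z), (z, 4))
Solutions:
 u(z) = C1 + C2*z + C3*exp(-2^(3/4)*z*sqrt(-k)/2) + C4*exp(2^(3/4)*z*sqrt(-k)/2) - z^4/(6*k) + 2*sqrt(2)*z^2/k^2


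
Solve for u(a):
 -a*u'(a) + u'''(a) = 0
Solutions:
 u(a) = C1 + Integral(C2*airyai(a) + C3*airybi(a), a)


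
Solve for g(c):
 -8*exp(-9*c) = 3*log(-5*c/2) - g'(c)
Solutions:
 g(c) = C1 + 3*c*log(-c) + 3*c*(-1 - log(2) + log(5)) - 8*exp(-9*c)/9


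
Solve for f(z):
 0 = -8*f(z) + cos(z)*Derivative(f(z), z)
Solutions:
 f(z) = C1*(sin(z)^4 + 4*sin(z)^3 + 6*sin(z)^2 + 4*sin(z) + 1)/(sin(z)^4 - 4*sin(z)^3 + 6*sin(z)^2 - 4*sin(z) + 1)


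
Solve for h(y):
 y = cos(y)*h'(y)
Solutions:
 h(y) = C1 + Integral(y/cos(y), y)


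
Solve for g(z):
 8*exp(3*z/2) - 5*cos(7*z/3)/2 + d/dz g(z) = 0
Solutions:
 g(z) = C1 - 16*exp(3*z/2)/3 + 15*sin(7*z/3)/14


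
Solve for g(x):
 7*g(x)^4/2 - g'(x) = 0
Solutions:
 g(x) = 2^(1/3)*(-1/(C1 + 21*x))^(1/3)
 g(x) = 2^(1/3)*(-1/(C1 + 7*x))^(1/3)*(-3^(2/3) - 3*3^(1/6)*I)/6
 g(x) = 2^(1/3)*(-1/(C1 + 7*x))^(1/3)*(-3^(2/3) + 3*3^(1/6)*I)/6


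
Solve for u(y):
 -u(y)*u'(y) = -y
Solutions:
 u(y) = -sqrt(C1 + y^2)
 u(y) = sqrt(C1 + y^2)


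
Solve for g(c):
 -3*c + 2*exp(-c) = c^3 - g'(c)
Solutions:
 g(c) = C1 + c^4/4 + 3*c^2/2 + 2*exp(-c)


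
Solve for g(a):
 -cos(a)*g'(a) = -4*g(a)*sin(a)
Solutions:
 g(a) = C1/cos(a)^4


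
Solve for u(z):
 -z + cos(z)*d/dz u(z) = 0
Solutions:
 u(z) = C1 + Integral(z/cos(z), z)


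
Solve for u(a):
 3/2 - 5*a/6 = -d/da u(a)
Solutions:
 u(a) = C1 + 5*a^2/12 - 3*a/2


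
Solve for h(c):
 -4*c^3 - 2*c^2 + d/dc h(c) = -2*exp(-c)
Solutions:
 h(c) = C1 + c^4 + 2*c^3/3 + 2*exp(-c)


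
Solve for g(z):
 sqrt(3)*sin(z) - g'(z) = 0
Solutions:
 g(z) = C1 - sqrt(3)*cos(z)


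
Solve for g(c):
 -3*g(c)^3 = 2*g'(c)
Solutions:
 g(c) = -sqrt(-1/(C1 - 3*c))
 g(c) = sqrt(-1/(C1 - 3*c))


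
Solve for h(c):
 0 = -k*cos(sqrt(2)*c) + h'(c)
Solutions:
 h(c) = C1 + sqrt(2)*k*sin(sqrt(2)*c)/2


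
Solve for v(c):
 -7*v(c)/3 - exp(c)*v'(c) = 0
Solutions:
 v(c) = C1*exp(7*exp(-c)/3)


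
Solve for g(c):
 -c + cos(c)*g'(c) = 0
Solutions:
 g(c) = C1 + Integral(c/cos(c), c)


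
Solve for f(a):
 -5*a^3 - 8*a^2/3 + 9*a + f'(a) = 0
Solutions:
 f(a) = C1 + 5*a^4/4 + 8*a^3/9 - 9*a^2/2


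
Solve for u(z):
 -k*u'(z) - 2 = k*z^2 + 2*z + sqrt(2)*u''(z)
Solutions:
 u(z) = C1 + C2*exp(-sqrt(2)*k*z/2) - z^3/3 - z^2/k + sqrt(2)*z^2/k - 2*z/k - 4*z/k^2 + 2*sqrt(2)*z/k^2


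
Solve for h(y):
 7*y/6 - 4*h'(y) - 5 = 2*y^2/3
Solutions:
 h(y) = C1 - y^3/18 + 7*y^2/48 - 5*y/4


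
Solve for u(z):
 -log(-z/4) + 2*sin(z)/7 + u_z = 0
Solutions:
 u(z) = C1 + z*log(-z) - 2*z*log(2) - z + 2*cos(z)/7


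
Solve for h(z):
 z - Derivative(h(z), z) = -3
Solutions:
 h(z) = C1 + z^2/2 + 3*z


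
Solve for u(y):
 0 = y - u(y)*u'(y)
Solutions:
 u(y) = -sqrt(C1 + y^2)
 u(y) = sqrt(C1 + y^2)


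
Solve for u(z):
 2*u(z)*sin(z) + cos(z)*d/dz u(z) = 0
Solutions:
 u(z) = C1*cos(z)^2


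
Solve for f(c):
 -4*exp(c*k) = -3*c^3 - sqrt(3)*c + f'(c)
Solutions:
 f(c) = C1 + 3*c^4/4 + sqrt(3)*c^2/2 - 4*exp(c*k)/k


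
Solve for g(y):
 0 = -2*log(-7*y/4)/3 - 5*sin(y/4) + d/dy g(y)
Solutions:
 g(y) = C1 + 2*y*log(-y)/3 - 2*y*log(2) - 2*y/3 + 2*y*log(14)/3 - 20*cos(y/4)


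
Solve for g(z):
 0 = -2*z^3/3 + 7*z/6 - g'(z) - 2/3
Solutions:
 g(z) = C1 - z^4/6 + 7*z^2/12 - 2*z/3


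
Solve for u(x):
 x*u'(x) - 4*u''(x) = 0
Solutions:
 u(x) = C1 + C2*erfi(sqrt(2)*x/4)


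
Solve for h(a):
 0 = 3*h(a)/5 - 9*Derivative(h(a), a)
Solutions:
 h(a) = C1*exp(a/15)


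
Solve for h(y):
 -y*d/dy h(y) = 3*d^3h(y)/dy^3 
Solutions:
 h(y) = C1 + Integral(C2*airyai(-3^(2/3)*y/3) + C3*airybi(-3^(2/3)*y/3), y)


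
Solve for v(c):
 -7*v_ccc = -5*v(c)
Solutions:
 v(c) = C3*exp(5^(1/3)*7^(2/3)*c/7) + (C1*sin(sqrt(3)*5^(1/3)*7^(2/3)*c/14) + C2*cos(sqrt(3)*5^(1/3)*7^(2/3)*c/14))*exp(-5^(1/3)*7^(2/3)*c/14)


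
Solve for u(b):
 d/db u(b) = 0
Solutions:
 u(b) = C1


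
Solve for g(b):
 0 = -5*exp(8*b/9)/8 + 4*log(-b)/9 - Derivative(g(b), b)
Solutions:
 g(b) = C1 + 4*b*log(-b)/9 - 4*b/9 - 45*exp(8*b/9)/64


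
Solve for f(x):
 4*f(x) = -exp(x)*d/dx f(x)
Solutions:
 f(x) = C1*exp(4*exp(-x))


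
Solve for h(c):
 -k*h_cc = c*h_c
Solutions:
 h(c) = C1 + C2*sqrt(k)*erf(sqrt(2)*c*sqrt(1/k)/2)


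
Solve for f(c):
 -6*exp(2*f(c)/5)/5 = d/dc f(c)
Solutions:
 f(c) = 5*log(-sqrt(-1/(C1 - 6*c))) - 5*log(2)/2 + 5*log(5)
 f(c) = 5*log(-1/(C1 - 6*c))/2 - 5*log(2)/2 + 5*log(5)


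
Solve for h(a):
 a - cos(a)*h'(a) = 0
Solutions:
 h(a) = C1 + Integral(a/cos(a), a)


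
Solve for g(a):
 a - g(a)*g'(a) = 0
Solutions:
 g(a) = -sqrt(C1 + a^2)
 g(a) = sqrt(C1 + a^2)


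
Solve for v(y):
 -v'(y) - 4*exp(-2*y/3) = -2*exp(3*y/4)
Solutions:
 v(y) = C1 + 8*exp(3*y/4)/3 + 6*exp(-2*y/3)


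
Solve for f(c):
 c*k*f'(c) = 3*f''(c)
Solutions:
 f(c) = Piecewise((-sqrt(6)*sqrt(pi)*C1*erf(sqrt(6)*c*sqrt(-k)/6)/(2*sqrt(-k)) - C2, (k > 0) | (k < 0)), (-C1*c - C2, True))


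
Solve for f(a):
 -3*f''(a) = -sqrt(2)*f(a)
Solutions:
 f(a) = C1*exp(-2^(1/4)*sqrt(3)*a/3) + C2*exp(2^(1/4)*sqrt(3)*a/3)


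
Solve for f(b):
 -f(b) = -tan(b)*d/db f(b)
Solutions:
 f(b) = C1*sin(b)


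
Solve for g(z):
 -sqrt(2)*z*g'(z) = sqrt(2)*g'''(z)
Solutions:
 g(z) = C1 + Integral(C2*airyai(-z) + C3*airybi(-z), z)


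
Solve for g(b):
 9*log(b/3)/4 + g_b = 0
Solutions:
 g(b) = C1 - 9*b*log(b)/4 + 9*b/4 + 9*b*log(3)/4


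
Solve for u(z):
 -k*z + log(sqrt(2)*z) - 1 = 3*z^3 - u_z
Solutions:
 u(z) = C1 + k*z^2/2 + 3*z^4/4 - z*log(z) - z*log(2)/2 + 2*z


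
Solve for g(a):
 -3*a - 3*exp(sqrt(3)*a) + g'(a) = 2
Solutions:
 g(a) = C1 + 3*a^2/2 + 2*a + sqrt(3)*exp(sqrt(3)*a)


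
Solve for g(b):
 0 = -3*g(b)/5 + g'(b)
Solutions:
 g(b) = C1*exp(3*b/5)


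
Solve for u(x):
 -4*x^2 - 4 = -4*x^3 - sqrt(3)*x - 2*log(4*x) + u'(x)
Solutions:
 u(x) = C1 + x^4 - 4*x^3/3 + sqrt(3)*x^2/2 + 2*x*log(x) - 6*x + x*log(16)


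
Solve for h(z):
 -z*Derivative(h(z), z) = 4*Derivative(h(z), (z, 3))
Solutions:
 h(z) = C1 + Integral(C2*airyai(-2^(1/3)*z/2) + C3*airybi(-2^(1/3)*z/2), z)


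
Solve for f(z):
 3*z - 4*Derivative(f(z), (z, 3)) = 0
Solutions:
 f(z) = C1 + C2*z + C3*z^2 + z^4/32


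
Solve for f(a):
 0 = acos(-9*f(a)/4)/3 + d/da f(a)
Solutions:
 Integral(1/acos(-9*_y/4), (_y, f(a))) = C1 - a/3


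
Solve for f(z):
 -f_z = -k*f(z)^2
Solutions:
 f(z) = -1/(C1 + k*z)


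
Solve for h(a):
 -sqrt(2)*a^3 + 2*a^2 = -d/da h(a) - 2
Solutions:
 h(a) = C1 + sqrt(2)*a^4/4 - 2*a^3/3 - 2*a


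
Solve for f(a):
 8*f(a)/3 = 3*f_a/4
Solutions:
 f(a) = C1*exp(32*a/9)


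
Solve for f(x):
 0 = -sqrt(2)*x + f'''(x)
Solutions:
 f(x) = C1 + C2*x + C3*x^2 + sqrt(2)*x^4/24


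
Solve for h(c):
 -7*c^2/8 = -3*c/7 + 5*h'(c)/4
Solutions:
 h(c) = C1 - 7*c^3/30 + 6*c^2/35


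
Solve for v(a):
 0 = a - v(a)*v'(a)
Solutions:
 v(a) = -sqrt(C1 + a^2)
 v(a) = sqrt(C1 + a^2)


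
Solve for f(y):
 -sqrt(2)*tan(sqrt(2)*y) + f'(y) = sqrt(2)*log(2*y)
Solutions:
 f(y) = C1 + sqrt(2)*y*(log(y) - 1) + sqrt(2)*y*log(2) - log(cos(sqrt(2)*y))


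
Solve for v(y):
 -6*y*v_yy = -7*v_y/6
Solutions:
 v(y) = C1 + C2*y^(43/36)


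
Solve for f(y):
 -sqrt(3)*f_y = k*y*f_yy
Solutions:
 f(y) = C1 + y^(((re(k) - sqrt(3))*re(k) + im(k)^2)/(re(k)^2 + im(k)^2))*(C2*sin(sqrt(3)*log(y)*Abs(im(k))/(re(k)^2 + im(k)^2)) + C3*cos(sqrt(3)*log(y)*im(k)/(re(k)^2 + im(k)^2)))


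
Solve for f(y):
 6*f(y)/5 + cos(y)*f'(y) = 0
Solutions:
 f(y) = C1*(sin(y) - 1)^(3/5)/(sin(y) + 1)^(3/5)


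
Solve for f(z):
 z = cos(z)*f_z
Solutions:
 f(z) = C1 + Integral(z/cos(z), z)


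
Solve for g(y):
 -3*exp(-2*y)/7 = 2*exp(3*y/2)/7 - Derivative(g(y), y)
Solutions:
 g(y) = C1 + 4*exp(3*y/2)/21 - 3*exp(-2*y)/14


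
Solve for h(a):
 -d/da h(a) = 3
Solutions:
 h(a) = C1 - 3*a


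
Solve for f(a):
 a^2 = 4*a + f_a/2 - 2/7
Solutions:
 f(a) = C1 + 2*a^3/3 - 4*a^2 + 4*a/7


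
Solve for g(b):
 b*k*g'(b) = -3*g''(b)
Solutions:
 g(b) = Piecewise((-sqrt(6)*sqrt(pi)*C1*erf(sqrt(6)*b*sqrt(k)/6)/(2*sqrt(k)) - C2, (k > 0) | (k < 0)), (-C1*b - C2, True))


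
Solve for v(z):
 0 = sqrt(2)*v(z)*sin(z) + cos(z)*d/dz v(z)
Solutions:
 v(z) = C1*cos(z)^(sqrt(2))


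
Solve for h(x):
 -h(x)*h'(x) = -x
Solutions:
 h(x) = -sqrt(C1 + x^2)
 h(x) = sqrt(C1 + x^2)


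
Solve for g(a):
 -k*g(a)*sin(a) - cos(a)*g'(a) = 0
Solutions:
 g(a) = C1*exp(k*log(cos(a)))


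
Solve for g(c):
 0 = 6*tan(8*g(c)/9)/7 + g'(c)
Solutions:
 g(c) = -9*asin(C1*exp(-16*c/21))/8 + 9*pi/8
 g(c) = 9*asin(C1*exp(-16*c/21))/8


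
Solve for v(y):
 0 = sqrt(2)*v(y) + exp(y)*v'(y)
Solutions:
 v(y) = C1*exp(sqrt(2)*exp(-y))


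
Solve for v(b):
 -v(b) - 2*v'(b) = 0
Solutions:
 v(b) = C1*exp(-b/2)


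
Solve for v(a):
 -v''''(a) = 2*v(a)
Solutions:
 v(a) = (C1*sin(2^(3/4)*a/2) + C2*cos(2^(3/4)*a/2))*exp(-2^(3/4)*a/2) + (C3*sin(2^(3/4)*a/2) + C4*cos(2^(3/4)*a/2))*exp(2^(3/4)*a/2)


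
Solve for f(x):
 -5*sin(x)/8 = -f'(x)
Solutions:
 f(x) = C1 - 5*cos(x)/8


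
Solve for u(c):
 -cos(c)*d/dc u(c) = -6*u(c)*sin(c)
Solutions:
 u(c) = C1/cos(c)^6


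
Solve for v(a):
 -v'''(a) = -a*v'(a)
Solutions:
 v(a) = C1 + Integral(C2*airyai(a) + C3*airybi(a), a)


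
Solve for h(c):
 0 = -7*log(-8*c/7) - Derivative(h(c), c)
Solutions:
 h(c) = C1 - 7*c*log(-c) + 7*c*(-3*log(2) + 1 + log(7))


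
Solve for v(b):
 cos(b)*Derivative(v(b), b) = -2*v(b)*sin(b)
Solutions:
 v(b) = C1*cos(b)^2


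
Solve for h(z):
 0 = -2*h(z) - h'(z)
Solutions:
 h(z) = C1*exp(-2*z)


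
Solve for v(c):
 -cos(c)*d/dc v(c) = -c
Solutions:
 v(c) = C1 + Integral(c/cos(c), c)


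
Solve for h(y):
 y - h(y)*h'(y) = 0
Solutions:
 h(y) = -sqrt(C1 + y^2)
 h(y) = sqrt(C1 + y^2)


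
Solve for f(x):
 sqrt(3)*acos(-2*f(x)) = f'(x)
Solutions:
 Integral(1/acos(-2*_y), (_y, f(x))) = C1 + sqrt(3)*x


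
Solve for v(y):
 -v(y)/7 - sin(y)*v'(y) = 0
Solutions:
 v(y) = C1*(cos(y) + 1)^(1/14)/(cos(y) - 1)^(1/14)


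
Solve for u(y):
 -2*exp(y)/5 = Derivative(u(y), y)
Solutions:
 u(y) = C1 - 2*exp(y)/5


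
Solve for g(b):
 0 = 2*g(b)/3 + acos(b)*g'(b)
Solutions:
 g(b) = C1*exp(-2*Integral(1/acos(b), b)/3)


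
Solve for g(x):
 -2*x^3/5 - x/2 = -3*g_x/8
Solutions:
 g(x) = C1 + 4*x^4/15 + 2*x^2/3


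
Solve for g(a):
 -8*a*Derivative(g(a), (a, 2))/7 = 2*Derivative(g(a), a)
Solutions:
 g(a) = C1 + C2/a^(3/4)


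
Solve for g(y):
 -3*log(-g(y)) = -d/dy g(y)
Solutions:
 -li(-g(y)) = C1 + 3*y


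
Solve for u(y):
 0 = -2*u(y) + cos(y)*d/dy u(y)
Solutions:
 u(y) = C1*(sin(y) + 1)/(sin(y) - 1)


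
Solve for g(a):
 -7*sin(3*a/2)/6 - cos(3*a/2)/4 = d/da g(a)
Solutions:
 g(a) = C1 - sin(3*a/2)/6 + 7*cos(3*a/2)/9


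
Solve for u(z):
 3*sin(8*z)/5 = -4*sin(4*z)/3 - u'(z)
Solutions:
 u(z) = C1 + cos(4*z)/3 + 3*cos(8*z)/40


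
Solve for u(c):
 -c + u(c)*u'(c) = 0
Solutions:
 u(c) = -sqrt(C1 + c^2)
 u(c) = sqrt(C1 + c^2)


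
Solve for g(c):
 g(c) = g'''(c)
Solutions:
 g(c) = C3*exp(c) + (C1*sin(sqrt(3)*c/2) + C2*cos(sqrt(3)*c/2))*exp(-c/2)


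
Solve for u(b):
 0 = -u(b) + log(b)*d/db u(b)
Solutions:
 u(b) = C1*exp(li(b))


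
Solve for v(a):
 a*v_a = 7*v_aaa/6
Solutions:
 v(a) = C1 + Integral(C2*airyai(6^(1/3)*7^(2/3)*a/7) + C3*airybi(6^(1/3)*7^(2/3)*a/7), a)


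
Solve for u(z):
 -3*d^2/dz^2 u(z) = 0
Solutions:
 u(z) = C1 + C2*z


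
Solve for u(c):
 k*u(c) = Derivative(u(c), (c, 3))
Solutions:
 u(c) = C1*exp(c*k^(1/3)) + C2*exp(c*k^(1/3)*(-1 + sqrt(3)*I)/2) + C3*exp(-c*k^(1/3)*(1 + sqrt(3)*I)/2)


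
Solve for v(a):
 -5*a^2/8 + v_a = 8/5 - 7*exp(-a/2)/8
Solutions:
 v(a) = C1 + 5*a^3/24 + 8*a/5 + 7*exp(-a/2)/4


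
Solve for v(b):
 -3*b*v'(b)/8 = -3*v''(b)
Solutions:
 v(b) = C1 + C2*erfi(b/4)


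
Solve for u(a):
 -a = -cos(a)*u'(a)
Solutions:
 u(a) = C1 + Integral(a/cos(a), a)


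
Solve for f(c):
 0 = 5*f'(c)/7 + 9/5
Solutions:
 f(c) = C1 - 63*c/25


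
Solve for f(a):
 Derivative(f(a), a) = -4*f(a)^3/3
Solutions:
 f(a) = -sqrt(6)*sqrt(-1/(C1 - 4*a))/2
 f(a) = sqrt(6)*sqrt(-1/(C1 - 4*a))/2


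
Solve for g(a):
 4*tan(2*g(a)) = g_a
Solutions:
 g(a) = -asin(C1*exp(8*a))/2 + pi/2
 g(a) = asin(C1*exp(8*a))/2


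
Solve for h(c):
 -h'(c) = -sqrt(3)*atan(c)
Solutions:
 h(c) = C1 + sqrt(3)*(c*atan(c) - log(c^2 + 1)/2)


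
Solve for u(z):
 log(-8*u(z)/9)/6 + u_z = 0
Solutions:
 6*Integral(1/(log(-_y) - 2*log(3) + 3*log(2)), (_y, u(z))) = C1 - z


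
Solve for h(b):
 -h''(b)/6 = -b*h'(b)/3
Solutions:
 h(b) = C1 + C2*erfi(b)


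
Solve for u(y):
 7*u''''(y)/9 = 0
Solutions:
 u(y) = C1 + C2*y + C3*y^2 + C4*y^3


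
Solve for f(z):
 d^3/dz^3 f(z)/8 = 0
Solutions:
 f(z) = C1 + C2*z + C3*z^2


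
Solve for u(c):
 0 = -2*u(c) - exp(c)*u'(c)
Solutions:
 u(c) = C1*exp(2*exp(-c))


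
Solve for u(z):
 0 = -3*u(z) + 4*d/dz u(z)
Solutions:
 u(z) = C1*exp(3*z/4)


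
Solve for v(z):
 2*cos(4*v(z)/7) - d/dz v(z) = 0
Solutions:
 -2*z - 7*log(sin(4*v(z)/7) - 1)/8 + 7*log(sin(4*v(z)/7) + 1)/8 = C1


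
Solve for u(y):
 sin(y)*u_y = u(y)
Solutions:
 u(y) = C1*sqrt(cos(y) - 1)/sqrt(cos(y) + 1)


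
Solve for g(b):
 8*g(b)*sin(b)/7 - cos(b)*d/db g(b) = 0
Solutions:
 g(b) = C1/cos(b)^(8/7)


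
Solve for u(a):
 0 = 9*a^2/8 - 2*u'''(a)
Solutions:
 u(a) = C1 + C2*a + C3*a^2 + 3*a^5/320


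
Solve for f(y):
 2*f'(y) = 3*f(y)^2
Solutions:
 f(y) = -2/(C1 + 3*y)


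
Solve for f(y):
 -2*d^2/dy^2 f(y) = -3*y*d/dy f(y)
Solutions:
 f(y) = C1 + C2*erfi(sqrt(3)*y/2)


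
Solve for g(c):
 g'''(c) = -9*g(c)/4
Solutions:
 g(c) = C3*exp(-2^(1/3)*3^(2/3)*c/2) + (C1*sin(3*2^(1/3)*3^(1/6)*c/4) + C2*cos(3*2^(1/3)*3^(1/6)*c/4))*exp(2^(1/3)*3^(2/3)*c/4)


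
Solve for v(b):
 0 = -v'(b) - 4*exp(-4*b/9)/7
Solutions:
 v(b) = C1 + 9*exp(-4*b/9)/7


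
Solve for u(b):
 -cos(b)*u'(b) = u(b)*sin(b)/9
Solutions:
 u(b) = C1*cos(b)^(1/9)


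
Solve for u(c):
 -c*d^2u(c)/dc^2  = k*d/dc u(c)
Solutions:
 u(c) = C1 + c^(1 - re(k))*(C2*sin(log(c)*Abs(im(k))) + C3*cos(log(c)*im(k)))


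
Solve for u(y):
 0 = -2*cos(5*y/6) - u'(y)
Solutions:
 u(y) = C1 - 12*sin(5*y/6)/5


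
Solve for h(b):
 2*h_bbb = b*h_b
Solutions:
 h(b) = C1 + Integral(C2*airyai(2^(2/3)*b/2) + C3*airybi(2^(2/3)*b/2), b)


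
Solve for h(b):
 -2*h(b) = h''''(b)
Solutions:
 h(b) = (C1*sin(2^(3/4)*b/2) + C2*cos(2^(3/4)*b/2))*exp(-2^(3/4)*b/2) + (C3*sin(2^(3/4)*b/2) + C4*cos(2^(3/4)*b/2))*exp(2^(3/4)*b/2)


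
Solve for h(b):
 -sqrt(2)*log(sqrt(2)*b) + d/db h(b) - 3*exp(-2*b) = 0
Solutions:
 h(b) = C1 + sqrt(2)*b*log(b) + sqrt(2)*b*(-1 + log(2)/2) - 3*exp(-2*b)/2


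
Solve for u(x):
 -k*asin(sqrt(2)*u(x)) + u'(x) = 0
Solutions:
 Integral(1/asin(sqrt(2)*_y), (_y, u(x))) = C1 + k*x


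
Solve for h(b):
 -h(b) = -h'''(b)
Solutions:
 h(b) = C3*exp(b) + (C1*sin(sqrt(3)*b/2) + C2*cos(sqrt(3)*b/2))*exp(-b/2)


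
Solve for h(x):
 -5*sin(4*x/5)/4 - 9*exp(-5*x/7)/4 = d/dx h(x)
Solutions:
 h(x) = C1 + 25*cos(4*x/5)/16 + 63*exp(-5*x/7)/20


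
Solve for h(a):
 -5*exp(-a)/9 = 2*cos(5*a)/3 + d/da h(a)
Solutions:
 h(a) = C1 - 2*sin(5*a)/15 + 5*exp(-a)/9


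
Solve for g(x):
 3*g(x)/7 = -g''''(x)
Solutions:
 g(x) = (C1*sin(sqrt(2)*3^(1/4)*7^(3/4)*x/14) + C2*cos(sqrt(2)*3^(1/4)*7^(3/4)*x/14))*exp(-sqrt(2)*3^(1/4)*7^(3/4)*x/14) + (C3*sin(sqrt(2)*3^(1/4)*7^(3/4)*x/14) + C4*cos(sqrt(2)*3^(1/4)*7^(3/4)*x/14))*exp(sqrt(2)*3^(1/4)*7^(3/4)*x/14)


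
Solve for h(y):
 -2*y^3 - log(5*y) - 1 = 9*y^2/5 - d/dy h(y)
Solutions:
 h(y) = C1 + y^4/2 + 3*y^3/5 + y*log(y) + y*log(5)


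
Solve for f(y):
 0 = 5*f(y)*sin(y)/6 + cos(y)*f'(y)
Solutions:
 f(y) = C1*cos(y)^(5/6)


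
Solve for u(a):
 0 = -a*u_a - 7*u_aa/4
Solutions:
 u(a) = C1 + C2*erf(sqrt(14)*a/7)


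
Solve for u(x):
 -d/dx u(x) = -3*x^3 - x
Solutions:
 u(x) = C1 + 3*x^4/4 + x^2/2


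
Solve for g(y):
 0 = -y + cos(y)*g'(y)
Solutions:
 g(y) = C1 + Integral(y/cos(y), y)


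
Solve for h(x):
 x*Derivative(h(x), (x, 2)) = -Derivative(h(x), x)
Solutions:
 h(x) = C1 + C2*log(x)


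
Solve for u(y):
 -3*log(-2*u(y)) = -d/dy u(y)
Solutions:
 -Integral(1/(log(-_y) + log(2)), (_y, u(y)))/3 = C1 - y


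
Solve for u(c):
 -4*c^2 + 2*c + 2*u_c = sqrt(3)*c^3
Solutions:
 u(c) = C1 + sqrt(3)*c^4/8 + 2*c^3/3 - c^2/2


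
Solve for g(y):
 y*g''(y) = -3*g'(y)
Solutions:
 g(y) = C1 + C2/y^2


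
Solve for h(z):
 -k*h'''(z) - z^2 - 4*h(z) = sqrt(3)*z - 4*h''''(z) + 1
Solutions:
 h(z) = C1*exp(z*(3*k - sqrt(3)*sqrt(3*k^2 + 16*6^(1/3)*(-9*k^2 + sqrt(3)*sqrt(27*k^4 + 65536))^(1/3) - 512*6^(2/3)/(-9*k^2 + sqrt(3)*sqrt(27*k^4 + 65536))^(1/3)) - sqrt(6)*sqrt(-3*sqrt(3)*k^3/sqrt(3*k^2 + 16*6^(1/3)*(-9*k^2 + sqrt(3)*sqrt(27*k^4 + 65536))^(1/3) - 512*6^(2/3)/(-9*k^2 + sqrt(3)*sqrt(27*k^4 + 65536))^(1/3)) + 3*k^2 - 8*6^(1/3)*(-9*k^2 + sqrt(3)*sqrt(27*k^4 + 65536))^(1/3) + 256*6^(2/3)/(-9*k^2 + sqrt(3)*sqrt(27*k^4 + 65536))^(1/3)))/48) + C2*exp(z*(3*k - sqrt(3)*sqrt(3*k^2 + 16*6^(1/3)*(-9*k^2 + sqrt(3)*sqrt(27*k^4 + 65536))^(1/3) - 512*6^(2/3)/(-9*k^2 + sqrt(3)*sqrt(27*k^4 + 65536))^(1/3)) + sqrt(6)*sqrt(-3*sqrt(3)*k^3/sqrt(3*k^2 + 16*6^(1/3)*(-9*k^2 + sqrt(3)*sqrt(27*k^4 + 65536))^(1/3) - 512*6^(2/3)/(-9*k^2 + sqrt(3)*sqrt(27*k^4 + 65536))^(1/3)) + 3*k^2 - 8*6^(1/3)*(-9*k^2 + sqrt(3)*sqrt(27*k^4 + 65536))^(1/3) + 256*6^(2/3)/(-9*k^2 + sqrt(3)*sqrt(27*k^4 + 65536))^(1/3)))/48) + C3*exp(z*(3*k + sqrt(3)*sqrt(3*k^2 + 16*6^(1/3)*(-9*k^2 + sqrt(3)*sqrt(27*k^4 + 65536))^(1/3) - 512*6^(2/3)/(-9*k^2 + sqrt(3)*sqrt(27*k^4 + 65536))^(1/3)) - sqrt(6)*sqrt(3*sqrt(3)*k^3/sqrt(3*k^2 + 16*6^(1/3)*(-9*k^2 + sqrt(3)*sqrt(27*k^4 + 65536))^(1/3) - 512*6^(2/3)/(-9*k^2 + sqrt(3)*sqrt(27*k^4 + 65536))^(1/3)) + 3*k^2 - 8*6^(1/3)*(-9*k^2 + sqrt(3)*sqrt(27*k^4 + 65536))^(1/3) + 256*6^(2/3)/(-9*k^2 + sqrt(3)*sqrt(27*k^4 + 65536))^(1/3)))/48) + C4*exp(z*(3*k + sqrt(3)*sqrt(3*k^2 + 16*6^(1/3)*(-9*k^2 + sqrt(3)*sqrt(27*k^4 + 65536))^(1/3) - 512*6^(2/3)/(-9*k^2 + sqrt(3)*sqrt(27*k^4 + 65536))^(1/3)) + sqrt(6)*sqrt(3*sqrt(3)*k^3/sqrt(3*k^2 + 16*6^(1/3)*(-9*k^2 + sqrt(3)*sqrt(27*k^4 + 65536))^(1/3) - 512*6^(2/3)/(-9*k^2 + sqrt(3)*sqrt(27*k^4 + 65536))^(1/3)) + 3*k^2 - 8*6^(1/3)*(-9*k^2 + sqrt(3)*sqrt(27*k^4 + 65536))^(1/3) + 256*6^(2/3)/(-9*k^2 + sqrt(3)*sqrt(27*k^4 + 65536))^(1/3)))/48) - z^2/4 - sqrt(3)*z/4 - 1/4


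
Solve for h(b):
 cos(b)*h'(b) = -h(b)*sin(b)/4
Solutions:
 h(b) = C1*cos(b)^(1/4)


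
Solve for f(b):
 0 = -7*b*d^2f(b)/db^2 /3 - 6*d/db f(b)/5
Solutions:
 f(b) = C1 + C2*b^(17/35)


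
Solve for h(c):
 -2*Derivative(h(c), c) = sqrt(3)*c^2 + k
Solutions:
 h(c) = C1 - sqrt(3)*c^3/6 - c*k/2


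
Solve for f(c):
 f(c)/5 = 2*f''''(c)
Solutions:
 f(c) = C1*exp(-10^(3/4)*c/10) + C2*exp(10^(3/4)*c/10) + C3*sin(10^(3/4)*c/10) + C4*cos(10^(3/4)*c/10)


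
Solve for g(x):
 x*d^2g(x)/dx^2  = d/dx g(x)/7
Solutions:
 g(x) = C1 + C2*x^(8/7)


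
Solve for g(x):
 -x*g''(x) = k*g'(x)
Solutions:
 g(x) = C1 + x^(1 - re(k))*(C2*sin(log(x)*Abs(im(k))) + C3*cos(log(x)*im(k)))


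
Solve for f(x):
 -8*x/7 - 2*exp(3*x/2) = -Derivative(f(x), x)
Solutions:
 f(x) = C1 + 4*x^2/7 + 4*exp(3*x/2)/3


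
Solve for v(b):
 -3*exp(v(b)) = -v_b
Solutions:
 v(b) = log(-1/(C1 + 3*b))


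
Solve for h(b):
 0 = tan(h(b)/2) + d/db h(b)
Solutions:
 h(b) = -2*asin(C1*exp(-b/2)) + 2*pi
 h(b) = 2*asin(C1*exp(-b/2))


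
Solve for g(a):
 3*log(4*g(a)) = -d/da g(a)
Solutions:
 Integral(1/(log(_y) + 2*log(2)), (_y, g(a)))/3 = C1 - a


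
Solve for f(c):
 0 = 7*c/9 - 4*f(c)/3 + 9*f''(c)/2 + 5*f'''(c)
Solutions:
 f(c) = C1*exp(-c*(27*3^(1/3)/(20*sqrt(238) + 319)^(1/3) + 3^(2/3)*(20*sqrt(238) + 319)^(1/3) + 18)/60)*sin(3^(1/6)*c*(-(20*sqrt(238) + 319)^(1/3) + 9*3^(2/3)/(20*sqrt(238) + 319)^(1/3))/20) + C2*exp(-c*(27*3^(1/3)/(20*sqrt(238) + 319)^(1/3) + 3^(2/3)*(20*sqrt(238) + 319)^(1/3) + 18)/60)*cos(3^(1/6)*c*(-(20*sqrt(238) + 319)^(1/3) + 9*3^(2/3)/(20*sqrt(238) + 319)^(1/3))/20) + C3*exp(c*(-9 + 27*3^(1/3)/(20*sqrt(238) + 319)^(1/3) + 3^(2/3)*(20*sqrt(238) + 319)^(1/3))/30) + 7*c/12


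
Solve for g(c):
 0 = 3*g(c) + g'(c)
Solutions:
 g(c) = C1*exp(-3*c)


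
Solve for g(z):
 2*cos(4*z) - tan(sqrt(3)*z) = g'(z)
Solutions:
 g(z) = C1 + sqrt(3)*log(cos(sqrt(3)*z))/3 + sin(4*z)/2


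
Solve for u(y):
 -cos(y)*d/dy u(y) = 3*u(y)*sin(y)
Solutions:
 u(y) = C1*cos(y)^3


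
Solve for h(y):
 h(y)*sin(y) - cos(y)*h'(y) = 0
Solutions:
 h(y) = C1/cos(y)


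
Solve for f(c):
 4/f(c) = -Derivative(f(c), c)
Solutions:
 f(c) = -sqrt(C1 - 8*c)
 f(c) = sqrt(C1 - 8*c)


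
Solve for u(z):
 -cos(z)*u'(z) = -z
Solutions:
 u(z) = C1 + Integral(z/cos(z), z)


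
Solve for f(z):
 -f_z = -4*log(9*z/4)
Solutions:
 f(z) = C1 + 4*z*log(z) - 4*z + z*log(6561/256)


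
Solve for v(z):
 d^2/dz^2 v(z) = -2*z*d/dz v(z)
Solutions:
 v(z) = C1 + C2*erf(z)


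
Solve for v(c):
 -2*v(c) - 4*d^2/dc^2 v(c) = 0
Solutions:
 v(c) = C1*sin(sqrt(2)*c/2) + C2*cos(sqrt(2)*c/2)


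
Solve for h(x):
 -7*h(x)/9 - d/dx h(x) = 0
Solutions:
 h(x) = C1*exp(-7*x/9)


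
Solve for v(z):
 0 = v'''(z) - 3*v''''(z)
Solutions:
 v(z) = C1 + C2*z + C3*z^2 + C4*exp(z/3)


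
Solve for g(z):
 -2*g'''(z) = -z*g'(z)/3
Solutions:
 g(z) = C1 + Integral(C2*airyai(6^(2/3)*z/6) + C3*airybi(6^(2/3)*z/6), z)


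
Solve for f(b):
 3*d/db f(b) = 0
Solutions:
 f(b) = C1


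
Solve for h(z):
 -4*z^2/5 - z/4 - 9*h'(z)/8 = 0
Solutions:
 h(z) = C1 - 32*z^3/135 - z^2/9


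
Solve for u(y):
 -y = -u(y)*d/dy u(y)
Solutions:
 u(y) = -sqrt(C1 + y^2)
 u(y) = sqrt(C1 + y^2)


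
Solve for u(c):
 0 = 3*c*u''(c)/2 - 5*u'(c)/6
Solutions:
 u(c) = C1 + C2*c^(14/9)


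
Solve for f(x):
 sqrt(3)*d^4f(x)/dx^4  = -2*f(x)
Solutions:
 f(x) = (C1*sin(2^(3/4)*3^(7/8)*x/6) + C2*cos(2^(3/4)*3^(7/8)*x/6))*exp(-2^(3/4)*3^(7/8)*x/6) + (C3*sin(2^(3/4)*3^(7/8)*x/6) + C4*cos(2^(3/4)*3^(7/8)*x/6))*exp(2^(3/4)*3^(7/8)*x/6)


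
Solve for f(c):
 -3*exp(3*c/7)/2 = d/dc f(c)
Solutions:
 f(c) = C1 - 7*exp(3*c/7)/2


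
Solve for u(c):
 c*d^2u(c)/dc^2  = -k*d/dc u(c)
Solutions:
 u(c) = C1 + c^(1 - re(k))*(C2*sin(log(c)*Abs(im(k))) + C3*cos(log(c)*im(k)))


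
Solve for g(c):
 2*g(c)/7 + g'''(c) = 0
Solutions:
 g(c) = C3*exp(-2^(1/3)*7^(2/3)*c/7) + (C1*sin(2^(1/3)*sqrt(3)*7^(2/3)*c/14) + C2*cos(2^(1/3)*sqrt(3)*7^(2/3)*c/14))*exp(2^(1/3)*7^(2/3)*c/14)


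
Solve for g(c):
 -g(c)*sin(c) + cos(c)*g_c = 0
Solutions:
 g(c) = C1/cos(c)


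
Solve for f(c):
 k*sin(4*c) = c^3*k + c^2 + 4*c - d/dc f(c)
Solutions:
 f(c) = C1 + c^4*k/4 + c^3/3 + 2*c^2 + k*cos(4*c)/4


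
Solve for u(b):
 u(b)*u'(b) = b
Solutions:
 u(b) = -sqrt(C1 + b^2)
 u(b) = sqrt(C1 + b^2)


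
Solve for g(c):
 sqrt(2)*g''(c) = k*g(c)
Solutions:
 g(c) = C1*exp(-2^(3/4)*c*sqrt(k)/2) + C2*exp(2^(3/4)*c*sqrt(k)/2)


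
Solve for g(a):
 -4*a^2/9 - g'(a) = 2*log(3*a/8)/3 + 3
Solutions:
 g(a) = C1 - 4*a^3/27 - 2*a*log(a)/3 - 7*a/3 - 2*a*log(3)/3 + 2*a*log(2)


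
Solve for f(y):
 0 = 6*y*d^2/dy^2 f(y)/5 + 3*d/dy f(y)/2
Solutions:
 f(y) = C1 + C2/y^(1/4)


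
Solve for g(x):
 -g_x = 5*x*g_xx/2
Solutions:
 g(x) = C1 + C2*x^(3/5)


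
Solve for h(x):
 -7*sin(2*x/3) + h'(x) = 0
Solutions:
 h(x) = C1 - 21*cos(2*x/3)/2


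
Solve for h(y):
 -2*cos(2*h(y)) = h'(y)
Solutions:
 h(y) = -asin((C1 + exp(8*y))/(C1 - exp(8*y)))/2 + pi/2
 h(y) = asin((C1 + exp(8*y))/(C1 - exp(8*y)))/2


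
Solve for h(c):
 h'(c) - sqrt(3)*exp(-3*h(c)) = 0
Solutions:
 h(c) = log(C1 + 3*sqrt(3)*c)/3
 h(c) = log((-3^(1/3) - 3^(5/6)*I)*(C1 + sqrt(3)*c)^(1/3)/2)
 h(c) = log((-3^(1/3) + 3^(5/6)*I)*(C1 + sqrt(3)*c)^(1/3)/2)


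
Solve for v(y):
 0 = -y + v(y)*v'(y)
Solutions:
 v(y) = -sqrt(C1 + y^2)
 v(y) = sqrt(C1 + y^2)


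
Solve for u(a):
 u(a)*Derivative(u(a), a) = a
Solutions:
 u(a) = -sqrt(C1 + a^2)
 u(a) = sqrt(C1 + a^2)


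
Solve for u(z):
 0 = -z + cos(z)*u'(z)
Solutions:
 u(z) = C1 + Integral(z/cos(z), z)


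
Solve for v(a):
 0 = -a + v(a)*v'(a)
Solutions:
 v(a) = -sqrt(C1 + a^2)
 v(a) = sqrt(C1 + a^2)


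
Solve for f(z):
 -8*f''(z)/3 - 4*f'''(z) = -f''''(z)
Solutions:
 f(z) = C1 + C2*z + C3*exp(2*z*(1 - sqrt(15)/3)) + C4*exp(2*z*(1 + sqrt(15)/3))


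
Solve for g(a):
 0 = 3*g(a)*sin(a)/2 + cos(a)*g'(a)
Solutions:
 g(a) = C1*cos(a)^(3/2)


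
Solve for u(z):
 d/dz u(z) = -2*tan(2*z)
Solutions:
 u(z) = C1 + log(cos(2*z))


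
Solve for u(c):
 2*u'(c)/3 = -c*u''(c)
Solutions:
 u(c) = C1 + C2*c^(1/3)


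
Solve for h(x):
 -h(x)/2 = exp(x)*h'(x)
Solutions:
 h(x) = C1*exp(exp(-x)/2)


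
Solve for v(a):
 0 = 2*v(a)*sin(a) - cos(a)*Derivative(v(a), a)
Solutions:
 v(a) = C1/cos(a)^2


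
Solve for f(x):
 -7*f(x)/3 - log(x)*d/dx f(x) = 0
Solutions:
 f(x) = C1*exp(-7*li(x)/3)


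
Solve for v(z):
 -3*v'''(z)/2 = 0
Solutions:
 v(z) = C1 + C2*z + C3*z^2


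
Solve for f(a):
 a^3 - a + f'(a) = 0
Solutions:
 f(a) = C1 - a^4/4 + a^2/2


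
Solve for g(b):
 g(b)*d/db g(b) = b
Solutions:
 g(b) = -sqrt(C1 + b^2)
 g(b) = sqrt(C1 + b^2)


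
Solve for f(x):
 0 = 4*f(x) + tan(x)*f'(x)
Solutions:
 f(x) = C1/sin(x)^4


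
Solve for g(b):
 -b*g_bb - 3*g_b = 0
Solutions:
 g(b) = C1 + C2/b^2


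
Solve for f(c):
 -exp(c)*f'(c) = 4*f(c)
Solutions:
 f(c) = C1*exp(4*exp(-c))


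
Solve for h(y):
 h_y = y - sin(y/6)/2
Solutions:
 h(y) = C1 + y^2/2 + 3*cos(y/6)


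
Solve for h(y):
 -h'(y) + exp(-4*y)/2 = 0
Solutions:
 h(y) = C1 - exp(-4*y)/8


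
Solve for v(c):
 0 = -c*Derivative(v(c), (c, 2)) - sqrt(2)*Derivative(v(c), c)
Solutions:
 v(c) = C1 + C2*c^(1 - sqrt(2))


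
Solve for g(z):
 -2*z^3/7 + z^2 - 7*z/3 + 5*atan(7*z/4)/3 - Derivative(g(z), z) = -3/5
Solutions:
 g(z) = C1 - z^4/14 + z^3/3 - 7*z^2/6 + 5*z*atan(7*z/4)/3 + 3*z/5 - 10*log(49*z^2 + 16)/21


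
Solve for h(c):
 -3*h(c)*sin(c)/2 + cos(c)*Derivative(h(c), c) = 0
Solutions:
 h(c) = C1/cos(c)^(3/2)


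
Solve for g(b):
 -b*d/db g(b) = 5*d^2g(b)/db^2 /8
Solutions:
 g(b) = C1 + C2*erf(2*sqrt(5)*b/5)


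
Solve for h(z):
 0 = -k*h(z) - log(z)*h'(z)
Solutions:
 h(z) = C1*exp(-k*li(z))


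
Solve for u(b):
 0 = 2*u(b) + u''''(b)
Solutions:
 u(b) = (C1*sin(2^(3/4)*b/2) + C2*cos(2^(3/4)*b/2))*exp(-2^(3/4)*b/2) + (C3*sin(2^(3/4)*b/2) + C4*cos(2^(3/4)*b/2))*exp(2^(3/4)*b/2)


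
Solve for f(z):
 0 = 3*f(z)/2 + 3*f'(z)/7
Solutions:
 f(z) = C1*exp(-7*z/2)


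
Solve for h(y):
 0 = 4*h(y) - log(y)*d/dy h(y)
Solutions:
 h(y) = C1*exp(4*li(y))


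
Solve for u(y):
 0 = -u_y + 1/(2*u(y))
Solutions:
 u(y) = -sqrt(C1 + y)
 u(y) = sqrt(C1 + y)


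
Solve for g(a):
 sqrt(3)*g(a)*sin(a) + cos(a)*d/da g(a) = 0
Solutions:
 g(a) = C1*cos(a)^(sqrt(3))


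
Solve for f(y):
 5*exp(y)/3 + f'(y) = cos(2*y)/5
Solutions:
 f(y) = C1 - 5*exp(y)/3 + sin(2*y)/10


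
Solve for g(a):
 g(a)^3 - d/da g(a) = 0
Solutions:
 g(a) = -sqrt(2)*sqrt(-1/(C1 + a))/2
 g(a) = sqrt(2)*sqrt(-1/(C1 + a))/2


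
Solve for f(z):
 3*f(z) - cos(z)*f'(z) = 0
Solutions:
 f(z) = C1*(sin(z) + 1)^(3/2)/(sin(z) - 1)^(3/2)


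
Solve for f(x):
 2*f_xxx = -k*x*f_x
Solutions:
 f(x) = C1 + Integral(C2*airyai(2^(2/3)*x*(-k)^(1/3)/2) + C3*airybi(2^(2/3)*x*(-k)^(1/3)/2), x)


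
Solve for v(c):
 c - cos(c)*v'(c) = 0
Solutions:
 v(c) = C1 + Integral(c/cos(c), c)


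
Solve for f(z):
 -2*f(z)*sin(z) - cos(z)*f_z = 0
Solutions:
 f(z) = C1*cos(z)^2


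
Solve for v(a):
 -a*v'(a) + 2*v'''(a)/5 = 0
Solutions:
 v(a) = C1 + Integral(C2*airyai(2^(2/3)*5^(1/3)*a/2) + C3*airybi(2^(2/3)*5^(1/3)*a/2), a)


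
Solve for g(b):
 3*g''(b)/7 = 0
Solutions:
 g(b) = C1 + C2*b


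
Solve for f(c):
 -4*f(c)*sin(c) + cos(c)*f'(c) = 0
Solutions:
 f(c) = C1/cos(c)^4


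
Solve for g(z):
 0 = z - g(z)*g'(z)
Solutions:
 g(z) = -sqrt(C1 + z^2)
 g(z) = sqrt(C1 + z^2)


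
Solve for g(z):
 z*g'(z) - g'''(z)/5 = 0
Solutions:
 g(z) = C1 + Integral(C2*airyai(5^(1/3)*z) + C3*airybi(5^(1/3)*z), z)


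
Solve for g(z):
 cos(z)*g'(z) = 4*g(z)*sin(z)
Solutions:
 g(z) = C1/cos(z)^4


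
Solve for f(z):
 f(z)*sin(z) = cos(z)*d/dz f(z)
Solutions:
 f(z) = C1/cos(z)


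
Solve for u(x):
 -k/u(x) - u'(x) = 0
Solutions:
 u(x) = -sqrt(C1 - 2*k*x)
 u(x) = sqrt(C1 - 2*k*x)


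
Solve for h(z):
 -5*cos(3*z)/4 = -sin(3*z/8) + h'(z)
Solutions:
 h(z) = C1 - 5*sin(3*z)/12 - 8*cos(3*z/8)/3


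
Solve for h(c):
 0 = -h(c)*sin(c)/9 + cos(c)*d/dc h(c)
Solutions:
 h(c) = C1/cos(c)^(1/9)


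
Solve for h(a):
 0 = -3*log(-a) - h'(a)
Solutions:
 h(a) = C1 - 3*a*log(-a) + 3*a


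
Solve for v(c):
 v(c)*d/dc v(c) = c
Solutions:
 v(c) = -sqrt(C1 + c^2)
 v(c) = sqrt(C1 + c^2)


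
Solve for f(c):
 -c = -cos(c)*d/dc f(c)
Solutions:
 f(c) = C1 + Integral(c/cos(c), c)


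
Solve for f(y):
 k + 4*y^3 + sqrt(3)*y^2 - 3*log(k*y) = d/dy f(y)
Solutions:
 f(y) = C1 + y^4 + sqrt(3)*y^3/3 + y*(k + 3) - 3*y*log(k*y)


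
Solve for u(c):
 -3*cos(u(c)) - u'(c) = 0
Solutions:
 u(c) = pi - asin((C1 + exp(6*c))/(C1 - exp(6*c)))
 u(c) = asin((C1 + exp(6*c))/(C1 - exp(6*c)))


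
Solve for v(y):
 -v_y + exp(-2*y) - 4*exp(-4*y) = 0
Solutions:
 v(y) = C1 - exp(-2*y)/2 + exp(-4*y)


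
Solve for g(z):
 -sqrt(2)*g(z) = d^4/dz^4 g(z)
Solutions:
 g(z) = (C1*sin(2^(5/8)*z/2) + C2*cos(2^(5/8)*z/2))*exp(-2^(5/8)*z/2) + (C3*sin(2^(5/8)*z/2) + C4*cos(2^(5/8)*z/2))*exp(2^(5/8)*z/2)


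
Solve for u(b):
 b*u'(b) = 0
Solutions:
 u(b) = C1


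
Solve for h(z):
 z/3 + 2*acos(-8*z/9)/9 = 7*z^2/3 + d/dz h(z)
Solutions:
 h(z) = C1 - 7*z^3/9 + z^2/6 + 2*z*acos(-8*z/9)/9 + sqrt(81 - 64*z^2)/36


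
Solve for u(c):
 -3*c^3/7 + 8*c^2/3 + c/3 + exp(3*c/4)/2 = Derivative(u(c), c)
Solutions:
 u(c) = C1 - 3*c^4/28 + 8*c^3/9 + c^2/6 + 2*exp(3*c/4)/3


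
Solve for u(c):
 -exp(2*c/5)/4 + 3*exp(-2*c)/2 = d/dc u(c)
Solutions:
 u(c) = C1 - 5*exp(2*c/5)/8 - 3*exp(-2*c)/4


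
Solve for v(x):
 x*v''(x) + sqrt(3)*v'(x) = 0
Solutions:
 v(x) = C1 + C2*x^(1 - sqrt(3))


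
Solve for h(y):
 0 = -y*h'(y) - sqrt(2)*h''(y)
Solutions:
 h(y) = C1 + C2*erf(2^(1/4)*y/2)


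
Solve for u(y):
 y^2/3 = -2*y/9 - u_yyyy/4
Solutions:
 u(y) = C1 + C2*y + C3*y^2 + C4*y^3 - y^6/270 - y^5/135


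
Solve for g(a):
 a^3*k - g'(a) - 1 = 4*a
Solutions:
 g(a) = C1 + a^4*k/4 - 2*a^2 - a


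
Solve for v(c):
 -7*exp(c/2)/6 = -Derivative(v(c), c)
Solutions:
 v(c) = C1 + 7*exp(c/2)/3


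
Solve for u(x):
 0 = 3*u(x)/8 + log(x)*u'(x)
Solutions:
 u(x) = C1*exp(-3*li(x)/8)


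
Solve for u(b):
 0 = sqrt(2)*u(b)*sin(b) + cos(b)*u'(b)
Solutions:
 u(b) = C1*cos(b)^(sqrt(2))


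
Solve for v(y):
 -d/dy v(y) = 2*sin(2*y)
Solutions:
 v(y) = C1 + cos(2*y)


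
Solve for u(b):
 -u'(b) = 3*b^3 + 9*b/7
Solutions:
 u(b) = C1 - 3*b^4/4 - 9*b^2/14


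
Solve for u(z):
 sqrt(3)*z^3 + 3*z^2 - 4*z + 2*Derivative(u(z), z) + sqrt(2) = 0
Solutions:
 u(z) = C1 - sqrt(3)*z^4/8 - z^3/2 + z^2 - sqrt(2)*z/2


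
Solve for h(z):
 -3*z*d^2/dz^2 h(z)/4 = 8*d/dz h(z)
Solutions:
 h(z) = C1 + C2/z^(29/3)


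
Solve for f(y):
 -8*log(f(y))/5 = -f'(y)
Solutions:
 li(f(y)) = C1 + 8*y/5


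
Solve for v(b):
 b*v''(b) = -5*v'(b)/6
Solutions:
 v(b) = C1 + C2*b^(1/6)


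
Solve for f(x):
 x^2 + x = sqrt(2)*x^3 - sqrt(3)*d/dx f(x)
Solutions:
 f(x) = C1 + sqrt(6)*x^4/12 - sqrt(3)*x^3/9 - sqrt(3)*x^2/6


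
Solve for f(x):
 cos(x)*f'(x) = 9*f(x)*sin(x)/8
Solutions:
 f(x) = C1/cos(x)^(9/8)


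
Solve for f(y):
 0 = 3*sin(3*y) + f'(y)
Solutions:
 f(y) = C1 + cos(3*y)


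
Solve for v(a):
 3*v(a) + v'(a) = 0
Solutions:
 v(a) = C1*exp(-3*a)


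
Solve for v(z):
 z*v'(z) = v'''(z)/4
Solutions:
 v(z) = C1 + Integral(C2*airyai(2^(2/3)*z) + C3*airybi(2^(2/3)*z), z)


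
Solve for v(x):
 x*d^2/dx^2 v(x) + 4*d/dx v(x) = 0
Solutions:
 v(x) = C1 + C2/x^3


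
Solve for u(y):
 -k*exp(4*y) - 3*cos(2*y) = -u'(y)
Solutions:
 u(y) = C1 + k*exp(4*y)/4 + 3*sin(2*y)/2


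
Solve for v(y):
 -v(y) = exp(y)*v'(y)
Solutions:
 v(y) = C1*exp(exp(-y))


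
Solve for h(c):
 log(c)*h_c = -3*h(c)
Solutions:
 h(c) = C1*exp(-3*li(c))


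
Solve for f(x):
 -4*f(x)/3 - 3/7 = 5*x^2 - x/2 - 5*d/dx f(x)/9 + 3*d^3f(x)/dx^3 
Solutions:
 f(x) = C1*exp(x*(5/(sqrt(26119)/27 + 6)^(1/3) + 9*(sqrt(26119)/27 + 6)^(1/3))/54)*sin(sqrt(3)*x*(-9*(sqrt(26119)/27 + 6)^(1/3) + 5/(sqrt(26119)/27 + 6)^(1/3))/54) + C2*exp(x*(5/(sqrt(26119)/27 + 6)^(1/3) + 9*(sqrt(26119)/27 + 6)^(1/3))/54)*cos(sqrt(3)*x*(-9*(sqrt(26119)/27 + 6)^(1/3) + 5/(sqrt(26119)/27 + 6)^(1/3))/54) + C3*exp(-x*(5/(sqrt(26119)/27 + 6)^(1/3) + 9*(sqrt(26119)/27 + 6)^(1/3))/27) - 15*x^2/4 - 11*x/4 - 493/336


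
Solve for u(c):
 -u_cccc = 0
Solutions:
 u(c) = C1 + C2*c + C3*c^2 + C4*c^3
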